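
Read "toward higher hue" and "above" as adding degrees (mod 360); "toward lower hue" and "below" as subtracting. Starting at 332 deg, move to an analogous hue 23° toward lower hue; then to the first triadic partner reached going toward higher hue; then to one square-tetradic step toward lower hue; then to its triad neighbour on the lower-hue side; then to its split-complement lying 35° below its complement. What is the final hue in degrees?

analog 23° ↓ −23°: 332 − 23 = 309°
triadic ↑ +120°: 309 + 120 = 429 → 429 − 360 = 69°
square ↓ −90°: 69 − 90 = -21 → -21 + 360 = 339°
triadic ↓ −120°: 339 − 120 = 219°
split-comp 35° ↓ +145°: 219 + 145 = 364 → 364 − 360 = 4°

4°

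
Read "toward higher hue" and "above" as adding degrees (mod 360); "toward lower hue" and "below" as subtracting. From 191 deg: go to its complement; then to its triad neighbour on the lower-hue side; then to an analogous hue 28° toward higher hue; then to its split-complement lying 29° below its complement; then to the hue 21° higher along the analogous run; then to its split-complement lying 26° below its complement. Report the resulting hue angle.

245°

complement +180°: 191 + 180 = 371 → 371 − 360 = 11°
triadic ↓ −120°: 11 − 120 = -109 → -109 + 360 = 251°
analog 28° ↑ +28°: 251 + 28 = 279°
split-comp 29° ↓ +151°: 279 + 151 = 430 → 430 − 360 = 70°
analog 21° ↑ +21°: 70 + 21 = 91°
split-comp 26° ↓ +154°: 91 + 154 = 245°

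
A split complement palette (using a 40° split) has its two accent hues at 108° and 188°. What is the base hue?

The accents sit 40° either side of the complement, so the complement is their short-arc midpoint on the wheel.
Short-arc midpoint of 108° and 188°: 148°.
Base is 180° from the complement: 148 − 180 = -32 → -32 + 360 = 328°

328°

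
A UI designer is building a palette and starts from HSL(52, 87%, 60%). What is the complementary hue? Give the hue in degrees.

The complement sits 180° across the wheel.
52 + 180 = 232°

232°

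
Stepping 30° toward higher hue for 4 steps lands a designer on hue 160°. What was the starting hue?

40°

4 steps of 30° (toward higher hue) give a net shift of +120°.
Start = end − shift: 160 − 120 = 40°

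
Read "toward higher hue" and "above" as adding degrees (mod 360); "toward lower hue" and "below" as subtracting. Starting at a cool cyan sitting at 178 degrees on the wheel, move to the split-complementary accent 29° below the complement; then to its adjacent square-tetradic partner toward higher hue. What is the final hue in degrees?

59°

split-comp 29° ↓ +151°: 178 + 151 = 329°
square ↑ +90°: 329 + 90 = 419 → 419 − 360 = 59°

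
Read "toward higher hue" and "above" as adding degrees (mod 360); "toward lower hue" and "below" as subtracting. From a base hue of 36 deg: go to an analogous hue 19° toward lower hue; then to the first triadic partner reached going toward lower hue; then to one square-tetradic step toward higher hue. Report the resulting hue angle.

−19° (analog 19° ↓): 36 − 19 = 17°
−120° (triadic ↓): 17 − 120 = -103 → -103 + 360 = 257°
+90° (square ↑): 257 + 90 = 347°

347°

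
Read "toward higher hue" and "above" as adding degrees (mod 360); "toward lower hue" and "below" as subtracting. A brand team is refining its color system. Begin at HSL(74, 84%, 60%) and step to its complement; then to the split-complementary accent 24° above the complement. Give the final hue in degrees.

74 + 180 = 254°   (complement)
254 + 204 = 458 → 458 − 360 = 98°   (split-comp 24° ↑)

98°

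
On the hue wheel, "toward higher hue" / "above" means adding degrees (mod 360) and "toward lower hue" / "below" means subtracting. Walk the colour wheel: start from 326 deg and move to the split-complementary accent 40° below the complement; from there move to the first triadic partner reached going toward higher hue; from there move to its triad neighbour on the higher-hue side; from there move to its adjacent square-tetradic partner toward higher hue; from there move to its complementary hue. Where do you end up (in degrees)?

+140° (split-comp 40° ↓): 326 + 140 = 466 → 466 − 360 = 106°
+120° (triadic ↑): 106 + 120 = 226°
+120° (triadic ↑): 226 + 120 = 346°
+90° (square ↑): 346 + 90 = 436 → 436 − 360 = 76°
+180° (complement): 76 + 180 = 256°

256°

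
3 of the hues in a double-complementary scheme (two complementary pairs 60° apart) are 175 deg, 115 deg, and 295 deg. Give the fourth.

355°

A rectangular tetradic uses two complementary pairs 60° apart: offsets 0°, 60°, 180°, 240°.
Among {115°, 175°, 295°}, 115° and 295° are a 180° pair.
The remaining hue 175° needs its own complement: 175 + 180 = 355°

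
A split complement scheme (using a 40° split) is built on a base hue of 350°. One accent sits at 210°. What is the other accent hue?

130°

Split-complementary hues sit 40° either side of the complement.
Complement of the base 350°: 350 + 180 = 530 → 530 − 360 = 170°
The given accent 210° is 40° one side of 170°; the other accent sits 40° the other side: 170 − 40 = 130°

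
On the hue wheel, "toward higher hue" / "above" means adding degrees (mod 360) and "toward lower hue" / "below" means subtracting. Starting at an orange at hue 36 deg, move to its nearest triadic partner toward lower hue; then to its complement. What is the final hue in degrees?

−120° (triadic ↓): 36 − 120 = -84 → -84 + 360 = 276°
+180° (complement): 276 + 180 = 456 → 456 − 360 = 96°

96°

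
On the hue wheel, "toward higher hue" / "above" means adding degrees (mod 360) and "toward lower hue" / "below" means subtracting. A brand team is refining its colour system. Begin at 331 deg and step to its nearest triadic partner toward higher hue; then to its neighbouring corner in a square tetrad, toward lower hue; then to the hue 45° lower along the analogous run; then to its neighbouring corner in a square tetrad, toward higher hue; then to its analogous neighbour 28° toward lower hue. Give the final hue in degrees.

triadic ↑ +120°: 331 + 120 = 451 → 451 − 360 = 91°
square ↓ −90°: 91 − 90 = 1°
analog 45° ↓ −45°: 1 − 45 = -44 → -44 + 360 = 316°
square ↑ +90°: 316 + 90 = 406 → 406 − 360 = 46°
analog 28° ↓ −28°: 46 − 28 = 18°

18°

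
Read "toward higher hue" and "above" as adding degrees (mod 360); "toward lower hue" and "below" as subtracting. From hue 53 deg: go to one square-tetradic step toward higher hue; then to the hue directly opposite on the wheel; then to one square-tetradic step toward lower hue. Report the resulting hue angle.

+90° (square ↑): 53 + 90 = 143°
+180° (complement): 143 + 180 = 323°
−90° (square ↓): 323 − 90 = 233°

233°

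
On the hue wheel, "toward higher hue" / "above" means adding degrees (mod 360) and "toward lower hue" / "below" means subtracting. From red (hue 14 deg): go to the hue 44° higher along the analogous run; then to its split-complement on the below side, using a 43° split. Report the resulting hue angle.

+44° (analog 44° ↑): 14 + 44 = 58°
+137° (split-comp 43° ↓): 58 + 137 = 195°

195°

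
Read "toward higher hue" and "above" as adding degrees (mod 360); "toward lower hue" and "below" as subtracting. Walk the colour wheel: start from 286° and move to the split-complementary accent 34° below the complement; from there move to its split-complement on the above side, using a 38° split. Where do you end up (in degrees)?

+146° (split-comp 34° ↓): 286 + 146 = 432 → 432 − 360 = 72°
+218° (split-comp 38° ↑): 72 + 218 = 290°

290°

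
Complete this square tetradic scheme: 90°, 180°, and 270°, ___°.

0°

A square tetradic scheme places four hues every 90°.
The full set through 90° is {0°, 90°, 180°, 270°}.
Given {90°, 180°, 270°}, the missing hue is 0°.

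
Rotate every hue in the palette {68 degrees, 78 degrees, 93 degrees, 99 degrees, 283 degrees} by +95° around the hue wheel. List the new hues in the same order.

68 + 95 = 163°
78 + 95 = 173°
93 + 95 = 188°
99 + 95 = 194°
283 + 95 = 378 → 378 − 360 = 18°

163°, 173°, 188°, 194°, 18°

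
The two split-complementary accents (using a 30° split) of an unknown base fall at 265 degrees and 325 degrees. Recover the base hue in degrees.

115°

The accents sit 30° either side of the complement, so the complement is their short-arc midpoint on the wheel.
Short-arc midpoint of 265° and 325°: 295°.
Base is 180° from the complement: 295 − 180 = 115°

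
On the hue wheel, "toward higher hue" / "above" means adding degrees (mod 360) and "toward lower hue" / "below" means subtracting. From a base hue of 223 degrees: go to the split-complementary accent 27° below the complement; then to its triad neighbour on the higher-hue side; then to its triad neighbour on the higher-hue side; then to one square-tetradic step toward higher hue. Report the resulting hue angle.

346°

split-comp 27° ↓ +153°: 223 + 153 = 376 → 376 − 360 = 16°
triadic ↑ +120°: 16 + 120 = 136°
triadic ↑ +120°: 136 + 120 = 256°
square ↑ +90°: 256 + 90 = 346°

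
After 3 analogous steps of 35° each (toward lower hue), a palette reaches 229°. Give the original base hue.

334°

3 steps of 35° (toward lower hue) give a net shift of −105°.
Start = end − shift: 229 + 105 = 334°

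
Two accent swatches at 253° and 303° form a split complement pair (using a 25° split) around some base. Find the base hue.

The accents sit 25° either side of the complement, so the complement is their short-arc midpoint on the wheel.
Short-arc midpoint of 253° and 303°: 278°.
Base is 180° from the complement: 278 − 180 = 98°

98°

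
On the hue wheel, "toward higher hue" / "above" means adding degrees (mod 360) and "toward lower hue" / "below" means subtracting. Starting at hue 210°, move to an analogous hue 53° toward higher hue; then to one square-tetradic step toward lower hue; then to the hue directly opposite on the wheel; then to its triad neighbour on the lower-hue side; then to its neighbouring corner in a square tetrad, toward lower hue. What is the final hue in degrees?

143°

210 + 53 = 263°   (analog 53° ↑)
263 − 90 = 173°   (square ↓)
173 + 180 = 353°   (complement)
353 − 120 = 233°   (triadic ↓)
233 − 90 = 143°   (square ↓)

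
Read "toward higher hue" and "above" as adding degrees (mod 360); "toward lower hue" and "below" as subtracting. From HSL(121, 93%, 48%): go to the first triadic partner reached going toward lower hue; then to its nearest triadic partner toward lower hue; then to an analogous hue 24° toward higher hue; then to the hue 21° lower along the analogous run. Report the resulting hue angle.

−120° (triadic ↓): 121 − 120 = 1°
−120° (triadic ↓): 1 − 120 = -119 → -119 + 360 = 241°
+24° (analog 24° ↑): 241 + 24 = 265°
−21° (analog 21° ↓): 265 − 21 = 244°

244°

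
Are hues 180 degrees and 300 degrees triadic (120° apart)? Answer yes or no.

Angular distance: |180 − 300| = 120 = 120°.
Triadic (120° apart) requires 120°.

yes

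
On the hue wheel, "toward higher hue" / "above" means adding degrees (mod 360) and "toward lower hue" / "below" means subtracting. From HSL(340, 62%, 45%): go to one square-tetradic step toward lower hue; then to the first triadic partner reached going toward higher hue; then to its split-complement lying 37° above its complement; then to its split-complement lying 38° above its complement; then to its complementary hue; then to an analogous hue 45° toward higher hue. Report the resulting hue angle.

310°

340 − 90 = 250°   (square ↓)
250 + 120 = 370 → 370 − 360 = 10°   (triadic ↑)
10 + 217 = 227°   (split-comp 37° ↑)
227 + 218 = 445 → 445 − 360 = 85°   (split-comp 38° ↑)
85 + 180 = 265°   (complement)
265 + 45 = 310°   (analog 45° ↑)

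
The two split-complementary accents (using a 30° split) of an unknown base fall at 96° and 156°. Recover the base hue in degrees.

306°

The accents sit 30° either side of the complement, so the complement is their short-arc midpoint on the wheel.
Short-arc midpoint of 96° and 156°: 126°.
Base is 180° from the complement: 126 − 180 = -54 → -54 + 360 = 306°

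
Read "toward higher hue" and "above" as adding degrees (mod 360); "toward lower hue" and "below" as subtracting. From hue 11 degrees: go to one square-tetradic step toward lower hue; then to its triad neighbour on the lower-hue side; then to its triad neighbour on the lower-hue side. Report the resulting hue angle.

11 − 90 = -79 → -79 + 360 = 281°   (square ↓)
281 − 120 = 161°   (triadic ↓)
161 − 120 = 41°   (triadic ↓)

41°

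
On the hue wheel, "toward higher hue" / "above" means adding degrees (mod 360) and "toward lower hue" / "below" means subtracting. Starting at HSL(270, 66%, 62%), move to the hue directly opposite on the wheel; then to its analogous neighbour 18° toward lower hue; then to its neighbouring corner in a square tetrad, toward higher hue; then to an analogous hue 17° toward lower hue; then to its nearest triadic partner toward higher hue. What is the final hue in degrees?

complement +180°: 270 + 180 = 450 → 450 − 360 = 90°
analog 18° ↓ −18°: 90 − 18 = 72°
square ↑ +90°: 72 + 90 = 162°
analog 17° ↓ −17°: 162 − 17 = 145°
triadic ↑ +120°: 145 + 120 = 265°

265°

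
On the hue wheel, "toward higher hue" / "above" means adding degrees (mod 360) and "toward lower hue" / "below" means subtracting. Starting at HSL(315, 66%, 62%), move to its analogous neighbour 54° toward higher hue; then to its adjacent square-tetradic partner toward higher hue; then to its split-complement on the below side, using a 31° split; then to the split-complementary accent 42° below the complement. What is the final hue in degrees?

315 + 54 = 369 → 369 − 360 = 9°   (analog 54° ↑)
9 + 90 = 99°   (square ↑)
99 + 149 = 248°   (split-comp 31° ↓)
248 + 138 = 386 → 386 − 360 = 26°   (split-comp 42° ↓)

26°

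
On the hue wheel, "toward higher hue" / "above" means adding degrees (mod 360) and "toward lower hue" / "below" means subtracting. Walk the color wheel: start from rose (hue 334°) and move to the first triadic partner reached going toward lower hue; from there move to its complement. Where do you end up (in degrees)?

334 − 120 = 214°   (triadic ↓)
214 + 180 = 394 → 394 − 360 = 34°   (complement)

34°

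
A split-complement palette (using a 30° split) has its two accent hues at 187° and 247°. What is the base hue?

37°

The accents sit 30° either side of the complement, so the complement is their short-arc midpoint on the wheel.
Short-arc midpoint of 187° and 247°: 217°.
Base is 180° from the complement: 217 − 180 = 37°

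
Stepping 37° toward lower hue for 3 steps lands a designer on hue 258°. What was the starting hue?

9°

3 steps of 37° (toward lower hue) give a net shift of −111°.
Start = end − shift: 258 + 111 = 369 → 369 − 360 = 9°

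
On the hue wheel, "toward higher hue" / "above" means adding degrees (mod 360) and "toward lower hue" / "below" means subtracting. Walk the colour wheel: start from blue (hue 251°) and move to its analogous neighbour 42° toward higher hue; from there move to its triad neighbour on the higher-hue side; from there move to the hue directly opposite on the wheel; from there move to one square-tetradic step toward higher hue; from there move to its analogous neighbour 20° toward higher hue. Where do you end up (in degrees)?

+42° (analog 42° ↑): 251 + 42 = 293°
+120° (triadic ↑): 293 + 120 = 413 → 413 − 360 = 53°
+180° (complement): 53 + 180 = 233°
+90° (square ↑): 233 + 90 = 323°
+20° (analog 20° ↑): 323 + 20 = 343°

343°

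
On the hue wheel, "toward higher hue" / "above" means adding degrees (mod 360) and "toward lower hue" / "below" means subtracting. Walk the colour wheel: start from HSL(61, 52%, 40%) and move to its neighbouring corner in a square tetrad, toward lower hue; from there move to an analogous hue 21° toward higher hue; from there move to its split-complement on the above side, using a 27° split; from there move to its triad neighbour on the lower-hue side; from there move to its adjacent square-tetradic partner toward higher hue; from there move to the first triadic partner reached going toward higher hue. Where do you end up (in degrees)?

square ↓ −90°: 61 − 90 = -29 → -29 + 360 = 331°
analog 21° ↑ +21°: 331 + 21 = 352°
split-comp 27° ↑ +207°: 352 + 207 = 559 → 559 − 360 = 199°
triadic ↓ −120°: 199 − 120 = 79°
square ↑ +90°: 79 + 90 = 169°
triadic ↑ +120°: 169 + 120 = 289°

289°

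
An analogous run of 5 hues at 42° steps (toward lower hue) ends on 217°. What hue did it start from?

25°

4 steps of 42° (toward lower hue) give a net shift of −168°.
Start = end − shift: 217 + 168 = 385 → 385 − 360 = 25°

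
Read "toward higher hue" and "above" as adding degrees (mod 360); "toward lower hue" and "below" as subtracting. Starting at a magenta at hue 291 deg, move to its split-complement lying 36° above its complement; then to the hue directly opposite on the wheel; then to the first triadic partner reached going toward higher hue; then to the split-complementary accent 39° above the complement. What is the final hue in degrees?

306°

split-comp 36° ↑ +216°: 291 + 216 = 507 → 507 − 360 = 147°
complement +180°: 147 + 180 = 327°
triadic ↑ +120°: 327 + 120 = 447 → 447 − 360 = 87°
split-comp 39° ↑ +219°: 87 + 219 = 306°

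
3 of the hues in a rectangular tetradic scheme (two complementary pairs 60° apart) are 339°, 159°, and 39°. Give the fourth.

219°

A rectangular tetradic uses two complementary pairs 60° apart: offsets 0°, 60°, 180°, 240°.
Among {39°, 159°, 339°}, 159° and 339° are a 180° pair.
The remaining hue 39° needs its own complement: 39 + 180 = 219°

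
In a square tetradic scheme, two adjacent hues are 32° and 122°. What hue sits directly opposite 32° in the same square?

A square tetradic scheme places four hues 90° apart; opposite corners are 180° apart.
32 + 180 = 212°

212°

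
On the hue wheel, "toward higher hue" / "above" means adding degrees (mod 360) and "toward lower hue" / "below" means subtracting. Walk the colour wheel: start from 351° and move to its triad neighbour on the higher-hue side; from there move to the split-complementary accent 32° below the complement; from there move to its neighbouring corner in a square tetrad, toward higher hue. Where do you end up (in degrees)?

351 + 120 = 471 → 471 − 360 = 111°   (triadic ↑)
111 + 148 = 259°   (split-comp 32° ↓)
259 + 90 = 349°   (square ↑)

349°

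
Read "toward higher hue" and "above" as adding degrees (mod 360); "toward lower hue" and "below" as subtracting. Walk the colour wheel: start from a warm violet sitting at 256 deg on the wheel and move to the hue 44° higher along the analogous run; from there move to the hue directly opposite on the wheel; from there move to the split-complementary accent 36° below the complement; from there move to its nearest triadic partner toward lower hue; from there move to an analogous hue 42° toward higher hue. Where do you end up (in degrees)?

256 + 44 = 300°   (analog 44° ↑)
300 + 180 = 480 → 480 − 360 = 120°   (complement)
120 + 144 = 264°   (split-comp 36° ↓)
264 − 120 = 144°   (triadic ↓)
144 + 42 = 186°   (analog 42° ↑)

186°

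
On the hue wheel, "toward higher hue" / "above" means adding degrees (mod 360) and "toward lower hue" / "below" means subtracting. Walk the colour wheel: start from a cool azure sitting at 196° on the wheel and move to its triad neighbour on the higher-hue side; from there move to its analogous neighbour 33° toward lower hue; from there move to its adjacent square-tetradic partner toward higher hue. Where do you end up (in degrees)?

196 + 120 = 316°   (triadic ↑)
316 − 33 = 283°   (analog 33° ↓)
283 + 90 = 373 → 373 − 360 = 13°   (square ↑)

13°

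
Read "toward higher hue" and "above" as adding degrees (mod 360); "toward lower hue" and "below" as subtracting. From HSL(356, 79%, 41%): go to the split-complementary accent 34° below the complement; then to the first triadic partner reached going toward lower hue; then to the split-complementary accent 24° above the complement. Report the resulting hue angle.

356 + 146 = 502 → 502 − 360 = 142°   (split-comp 34° ↓)
142 − 120 = 22°   (triadic ↓)
22 + 204 = 226°   (split-comp 24° ↑)

226°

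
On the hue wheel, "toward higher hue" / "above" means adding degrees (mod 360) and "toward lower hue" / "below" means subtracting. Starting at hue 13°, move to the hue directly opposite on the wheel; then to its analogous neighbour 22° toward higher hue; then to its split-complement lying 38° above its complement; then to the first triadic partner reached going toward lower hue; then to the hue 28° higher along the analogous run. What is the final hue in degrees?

341°

complement +180°: 13 + 180 = 193°
analog 22° ↑ +22°: 193 + 22 = 215°
split-comp 38° ↑ +218°: 215 + 218 = 433 → 433 − 360 = 73°
triadic ↓ −120°: 73 − 120 = -47 → -47 + 360 = 313°
analog 28° ↑ +28°: 313 + 28 = 341°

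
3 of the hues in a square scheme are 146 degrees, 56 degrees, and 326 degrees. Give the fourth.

236°

A square tetradic scheme places four hues every 90°.
The full set through 56° is {56°, 146°, 236°, 326°}.
Given {56°, 146°, 326°}, the missing hue is 236°.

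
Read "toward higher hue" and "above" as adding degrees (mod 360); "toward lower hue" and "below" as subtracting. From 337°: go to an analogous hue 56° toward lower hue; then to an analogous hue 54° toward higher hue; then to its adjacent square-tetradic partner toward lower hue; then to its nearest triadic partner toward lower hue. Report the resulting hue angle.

−56° (analog 56° ↓): 337 − 56 = 281°
+54° (analog 54° ↑): 281 + 54 = 335°
−90° (square ↓): 335 − 90 = 245°
−120° (triadic ↓): 245 − 120 = 125°

125°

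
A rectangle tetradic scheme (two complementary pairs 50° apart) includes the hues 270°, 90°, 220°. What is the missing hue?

A rectangular tetradic uses two complementary pairs 50° apart: offsets 0°, 50°, 180°, 230°.
Among {90°, 220°, 270°}, 90° and 270° are a 180° pair.
The remaining hue 220° needs its own complement: 220 + 180 = 400 → 400 − 360 = 40°

40°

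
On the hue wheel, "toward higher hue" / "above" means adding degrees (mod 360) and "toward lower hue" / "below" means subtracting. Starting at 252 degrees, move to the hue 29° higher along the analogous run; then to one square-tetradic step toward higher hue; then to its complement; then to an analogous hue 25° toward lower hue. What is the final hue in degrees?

252 + 29 = 281°   (analog 29° ↑)
281 + 90 = 371 → 371 − 360 = 11°   (square ↑)
11 + 180 = 191°   (complement)
191 − 25 = 166°   (analog 25° ↓)

166°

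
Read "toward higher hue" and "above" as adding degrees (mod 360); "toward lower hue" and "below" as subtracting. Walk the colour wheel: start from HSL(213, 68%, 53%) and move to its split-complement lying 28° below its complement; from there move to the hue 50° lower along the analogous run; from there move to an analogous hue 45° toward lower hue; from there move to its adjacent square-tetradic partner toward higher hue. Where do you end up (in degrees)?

0°

split-comp 28° ↓ +152°: 213 + 152 = 365 → 365 − 360 = 5°
analog 50° ↓ −50°: 5 − 50 = -45 → -45 + 360 = 315°
analog 45° ↓ −45°: 315 − 45 = 270°
square ↑ +90°: 270 + 90 = 360 → 360 − 360 = 0°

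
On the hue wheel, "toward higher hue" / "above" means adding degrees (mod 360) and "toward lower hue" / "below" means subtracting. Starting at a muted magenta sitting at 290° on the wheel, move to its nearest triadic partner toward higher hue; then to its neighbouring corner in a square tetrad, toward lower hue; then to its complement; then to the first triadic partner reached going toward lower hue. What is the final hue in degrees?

20°

290 + 120 = 410 → 410 − 360 = 50°   (triadic ↑)
50 − 90 = -40 → -40 + 360 = 320°   (square ↓)
320 + 180 = 500 → 500 − 360 = 140°   (complement)
140 − 120 = 20°   (triadic ↓)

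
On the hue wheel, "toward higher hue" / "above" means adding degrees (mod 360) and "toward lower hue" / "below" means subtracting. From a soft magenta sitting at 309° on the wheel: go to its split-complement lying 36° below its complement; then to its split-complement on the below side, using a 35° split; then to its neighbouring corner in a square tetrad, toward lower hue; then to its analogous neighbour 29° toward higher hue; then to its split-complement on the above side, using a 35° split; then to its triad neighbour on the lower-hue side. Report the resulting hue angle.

272°

split-comp 36° ↓ +144°: 309 + 144 = 453 → 453 − 360 = 93°
split-comp 35° ↓ +145°: 93 + 145 = 238°
square ↓ −90°: 238 − 90 = 148°
analog 29° ↑ +29°: 148 + 29 = 177°
split-comp 35° ↑ +215°: 177 + 215 = 392 → 392 − 360 = 32°
triadic ↓ −120°: 32 − 120 = -88 → -88 + 360 = 272°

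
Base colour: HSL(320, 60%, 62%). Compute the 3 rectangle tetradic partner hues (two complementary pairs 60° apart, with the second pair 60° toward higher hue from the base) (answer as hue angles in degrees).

A rectangular tetradic uses two complementary pairs 60° apart: offsets 0°, 60°, 180°, 240°.
320 + 60 = 380 → 380 − 360 = 20°
320 + 180 = 500 → 500 − 360 = 140°
320 + 240 = 560 → 560 − 360 = 200°

20°, 140°, 200°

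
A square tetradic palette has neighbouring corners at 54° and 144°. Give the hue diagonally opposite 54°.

A square tetradic scheme places four hues 90° apart; opposite corners are 180° apart.
54 + 180 = 234°

234°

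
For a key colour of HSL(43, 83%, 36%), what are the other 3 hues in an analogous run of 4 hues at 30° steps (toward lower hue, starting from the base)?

13°, 343° and 313°

43 − 30 = 13°
43 − 60 = -17 → -17 + 360 = 343°
43 − 90 = -47 → -47 + 360 = 313°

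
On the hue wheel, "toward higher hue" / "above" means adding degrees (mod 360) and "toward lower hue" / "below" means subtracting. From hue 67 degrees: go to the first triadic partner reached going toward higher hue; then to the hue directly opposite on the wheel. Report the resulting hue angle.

7°

67 + 120 = 187°   (triadic ↑)
187 + 180 = 367 → 367 − 360 = 7°   (complement)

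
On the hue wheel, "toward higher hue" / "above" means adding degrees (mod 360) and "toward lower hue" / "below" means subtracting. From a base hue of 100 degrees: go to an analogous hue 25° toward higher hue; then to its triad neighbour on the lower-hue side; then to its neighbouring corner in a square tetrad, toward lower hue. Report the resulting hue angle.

275°

analog 25° ↑ +25°: 100 + 25 = 125°
triadic ↓ −120°: 125 − 120 = 5°
square ↓ −90°: 5 − 90 = -85 → -85 + 360 = 275°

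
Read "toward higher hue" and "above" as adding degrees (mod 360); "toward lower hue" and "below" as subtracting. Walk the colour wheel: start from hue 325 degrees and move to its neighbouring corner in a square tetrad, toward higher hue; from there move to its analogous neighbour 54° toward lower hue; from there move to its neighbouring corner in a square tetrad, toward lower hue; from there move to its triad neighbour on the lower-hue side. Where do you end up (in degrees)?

151°

325 + 90 = 415 → 415 − 360 = 55°   (square ↑)
55 − 54 = 1°   (analog 54° ↓)
1 − 90 = -89 → -89 + 360 = 271°   (square ↓)
271 − 120 = 151°   (triadic ↓)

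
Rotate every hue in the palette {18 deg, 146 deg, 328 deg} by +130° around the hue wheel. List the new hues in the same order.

148°, 276°, 98°

18 + 130 = 148°
146 + 130 = 276°
328 + 130 = 458 → 458 − 360 = 98°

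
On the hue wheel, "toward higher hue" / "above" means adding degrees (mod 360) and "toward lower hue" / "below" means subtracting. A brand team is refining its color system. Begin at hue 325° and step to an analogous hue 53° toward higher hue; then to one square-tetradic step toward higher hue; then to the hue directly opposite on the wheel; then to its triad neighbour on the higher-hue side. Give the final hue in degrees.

48°

analog 53° ↑ +53°: 325 + 53 = 378 → 378 − 360 = 18°
square ↑ +90°: 18 + 90 = 108°
complement +180°: 108 + 180 = 288°
triadic ↑ +120°: 288 + 120 = 408 → 408 − 360 = 48°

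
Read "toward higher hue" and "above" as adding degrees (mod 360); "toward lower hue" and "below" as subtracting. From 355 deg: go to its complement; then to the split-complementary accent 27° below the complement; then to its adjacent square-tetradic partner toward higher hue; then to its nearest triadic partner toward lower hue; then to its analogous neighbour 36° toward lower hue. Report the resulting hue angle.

262°

+180° (complement): 355 + 180 = 535 → 535 − 360 = 175°
+153° (split-comp 27° ↓): 175 + 153 = 328°
+90° (square ↑): 328 + 90 = 418 → 418 − 360 = 58°
−120° (triadic ↓): 58 − 120 = -62 → -62 + 360 = 298°
−36° (analog 36° ↓): 298 − 36 = 262°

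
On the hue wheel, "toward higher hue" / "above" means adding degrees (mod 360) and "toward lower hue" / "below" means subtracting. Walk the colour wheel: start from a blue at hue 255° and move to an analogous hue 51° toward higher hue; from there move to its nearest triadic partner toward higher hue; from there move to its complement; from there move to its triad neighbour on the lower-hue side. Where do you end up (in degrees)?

+51° (analog 51° ↑): 255 + 51 = 306°
+120° (triadic ↑): 306 + 120 = 426 → 426 − 360 = 66°
+180° (complement): 66 + 180 = 246°
−120° (triadic ↓): 246 − 120 = 126°

126°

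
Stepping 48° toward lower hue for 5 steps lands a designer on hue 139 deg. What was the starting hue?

19°

5 steps of 48° (toward lower hue) give a net shift of −240°.
Start = end − shift: 139 + 240 = 379 → 379 − 360 = 19°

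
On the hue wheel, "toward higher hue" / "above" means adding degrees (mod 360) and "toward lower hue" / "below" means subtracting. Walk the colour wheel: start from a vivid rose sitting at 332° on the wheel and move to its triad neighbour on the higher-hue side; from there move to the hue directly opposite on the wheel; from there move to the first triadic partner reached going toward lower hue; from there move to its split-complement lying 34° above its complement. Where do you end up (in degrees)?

6°

+120° (triadic ↑): 332 + 120 = 452 → 452 − 360 = 92°
+180° (complement): 92 + 180 = 272°
−120° (triadic ↓): 272 − 120 = 152°
+214° (split-comp 34° ↑): 152 + 214 = 366 → 366 − 360 = 6°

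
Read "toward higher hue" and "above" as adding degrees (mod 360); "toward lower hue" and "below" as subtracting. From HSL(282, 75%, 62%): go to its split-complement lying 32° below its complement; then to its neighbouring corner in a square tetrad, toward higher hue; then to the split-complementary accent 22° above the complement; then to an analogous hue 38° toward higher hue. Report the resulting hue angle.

+148° (split-comp 32° ↓): 282 + 148 = 430 → 430 − 360 = 70°
+90° (square ↑): 70 + 90 = 160°
+202° (split-comp 22° ↑): 160 + 202 = 362 → 362 − 360 = 2°
+38° (analog 38° ↑): 2 + 38 = 40°

40°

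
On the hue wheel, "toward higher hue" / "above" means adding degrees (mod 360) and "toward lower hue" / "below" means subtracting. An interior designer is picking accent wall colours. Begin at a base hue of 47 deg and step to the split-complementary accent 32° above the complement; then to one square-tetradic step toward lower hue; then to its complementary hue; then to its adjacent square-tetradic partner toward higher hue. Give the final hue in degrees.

+212° (split-comp 32° ↑): 47 + 212 = 259°
−90° (square ↓): 259 − 90 = 169°
+180° (complement): 169 + 180 = 349°
+90° (square ↑): 349 + 90 = 439 → 439 − 360 = 79°

79°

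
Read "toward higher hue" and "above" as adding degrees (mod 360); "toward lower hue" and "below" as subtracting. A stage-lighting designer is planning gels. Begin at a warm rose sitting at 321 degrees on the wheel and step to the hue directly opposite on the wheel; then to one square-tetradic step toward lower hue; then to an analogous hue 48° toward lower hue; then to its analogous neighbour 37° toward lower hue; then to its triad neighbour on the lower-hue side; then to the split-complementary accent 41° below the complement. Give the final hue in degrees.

321 + 180 = 501 → 501 − 360 = 141°   (complement)
141 − 90 = 51°   (square ↓)
51 − 48 = 3°   (analog 48° ↓)
3 − 37 = -34 → -34 + 360 = 326°   (analog 37° ↓)
326 − 120 = 206°   (triadic ↓)
206 + 139 = 345°   (split-comp 41° ↓)

345°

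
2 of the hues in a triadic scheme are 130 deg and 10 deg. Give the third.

250°

A triad places three hues 120° apart.
The full set through 10° is {10°, 130°, 250°}.
Given {10°, 130°}, the missing hue is 250°.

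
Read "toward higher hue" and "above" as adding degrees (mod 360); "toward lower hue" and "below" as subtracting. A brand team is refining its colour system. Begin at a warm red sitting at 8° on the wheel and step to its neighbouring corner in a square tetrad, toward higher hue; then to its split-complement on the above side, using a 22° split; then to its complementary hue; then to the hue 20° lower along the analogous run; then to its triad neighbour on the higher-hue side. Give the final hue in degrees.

8 + 90 = 98°   (square ↑)
98 + 202 = 300°   (split-comp 22° ↑)
300 + 180 = 480 → 480 − 360 = 120°   (complement)
120 − 20 = 100°   (analog 20° ↓)
100 + 120 = 220°   (triadic ↑)

220°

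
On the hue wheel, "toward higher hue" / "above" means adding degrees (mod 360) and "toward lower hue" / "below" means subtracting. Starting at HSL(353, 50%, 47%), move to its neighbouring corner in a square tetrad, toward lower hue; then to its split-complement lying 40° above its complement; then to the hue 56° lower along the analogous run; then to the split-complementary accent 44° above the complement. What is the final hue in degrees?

353 − 90 = 263°   (square ↓)
263 + 220 = 483 → 483 − 360 = 123°   (split-comp 40° ↑)
123 − 56 = 67°   (analog 56° ↓)
67 + 224 = 291°   (split-comp 44° ↑)

291°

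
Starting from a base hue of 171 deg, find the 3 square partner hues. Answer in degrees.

A square tetradic scheme places four hues every 90°.
171 + 90 = 261°
171 + 180 = 351°
171 + 270 = 441 → 441 − 360 = 81°

261°, 351°, 81°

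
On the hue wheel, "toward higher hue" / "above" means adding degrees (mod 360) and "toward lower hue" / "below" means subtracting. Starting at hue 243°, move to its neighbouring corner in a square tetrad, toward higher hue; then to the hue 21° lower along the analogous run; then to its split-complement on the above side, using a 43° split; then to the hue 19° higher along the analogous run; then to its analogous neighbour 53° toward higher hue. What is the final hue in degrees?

247°

square ↑ +90°: 243 + 90 = 333°
analog 21° ↓ −21°: 333 − 21 = 312°
split-comp 43° ↑ +223°: 312 + 223 = 535 → 535 − 360 = 175°
analog 19° ↑ +19°: 175 + 19 = 194°
analog 53° ↑ +53°: 194 + 53 = 247°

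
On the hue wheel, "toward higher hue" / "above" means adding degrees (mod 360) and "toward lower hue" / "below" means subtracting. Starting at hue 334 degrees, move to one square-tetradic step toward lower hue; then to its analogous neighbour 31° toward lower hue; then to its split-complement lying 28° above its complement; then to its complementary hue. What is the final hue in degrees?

square ↓ −90°: 334 − 90 = 244°
analog 31° ↓ −31°: 244 − 31 = 213°
split-comp 28° ↑ +208°: 213 + 208 = 421 → 421 − 360 = 61°
complement +180°: 61 + 180 = 241°

241°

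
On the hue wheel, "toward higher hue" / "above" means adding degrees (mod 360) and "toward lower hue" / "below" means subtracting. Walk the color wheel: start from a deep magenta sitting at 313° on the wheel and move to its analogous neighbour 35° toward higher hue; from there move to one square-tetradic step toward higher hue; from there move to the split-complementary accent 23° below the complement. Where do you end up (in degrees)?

235°

+35° (analog 35° ↑): 313 + 35 = 348°
+90° (square ↑): 348 + 90 = 438 → 438 − 360 = 78°
+157° (split-comp 23° ↓): 78 + 157 = 235°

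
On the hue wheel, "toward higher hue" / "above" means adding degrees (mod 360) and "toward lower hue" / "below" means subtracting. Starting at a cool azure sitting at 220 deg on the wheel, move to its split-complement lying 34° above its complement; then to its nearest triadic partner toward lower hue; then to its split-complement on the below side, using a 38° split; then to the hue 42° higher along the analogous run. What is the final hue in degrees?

138°

+214° (split-comp 34° ↑): 220 + 214 = 434 → 434 − 360 = 74°
−120° (triadic ↓): 74 − 120 = -46 → -46 + 360 = 314°
+142° (split-comp 38° ↓): 314 + 142 = 456 → 456 − 360 = 96°
+42° (analog 42° ↑): 96 + 42 = 138°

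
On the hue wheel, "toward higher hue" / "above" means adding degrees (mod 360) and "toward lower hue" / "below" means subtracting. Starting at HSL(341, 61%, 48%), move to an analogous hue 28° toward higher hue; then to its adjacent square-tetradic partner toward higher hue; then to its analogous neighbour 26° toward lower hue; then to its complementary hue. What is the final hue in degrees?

analog 28° ↑ +28°: 341 + 28 = 369 → 369 − 360 = 9°
square ↑ +90°: 9 + 90 = 99°
analog 26° ↓ −26°: 99 − 26 = 73°
complement +180°: 73 + 180 = 253°

253°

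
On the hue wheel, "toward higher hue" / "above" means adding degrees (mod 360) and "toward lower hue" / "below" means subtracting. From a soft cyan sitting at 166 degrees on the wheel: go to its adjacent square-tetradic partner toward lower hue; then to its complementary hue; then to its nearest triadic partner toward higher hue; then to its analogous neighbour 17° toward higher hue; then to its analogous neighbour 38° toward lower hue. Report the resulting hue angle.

355°

166 − 90 = 76°   (square ↓)
76 + 180 = 256°   (complement)
256 + 120 = 376 → 376 − 360 = 16°   (triadic ↑)
16 + 17 = 33°   (analog 17° ↑)
33 − 38 = -5 → -5 + 360 = 355°   (analog 38° ↓)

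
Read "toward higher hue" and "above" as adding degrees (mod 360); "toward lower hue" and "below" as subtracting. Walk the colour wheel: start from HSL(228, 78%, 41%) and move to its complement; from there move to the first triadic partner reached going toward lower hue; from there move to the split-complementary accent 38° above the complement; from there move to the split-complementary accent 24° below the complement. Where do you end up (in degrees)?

+180° (complement): 228 + 180 = 408 → 408 − 360 = 48°
−120° (triadic ↓): 48 − 120 = -72 → -72 + 360 = 288°
+218° (split-comp 38° ↑): 288 + 218 = 506 → 506 − 360 = 146°
+156° (split-comp 24° ↓): 146 + 156 = 302°

302°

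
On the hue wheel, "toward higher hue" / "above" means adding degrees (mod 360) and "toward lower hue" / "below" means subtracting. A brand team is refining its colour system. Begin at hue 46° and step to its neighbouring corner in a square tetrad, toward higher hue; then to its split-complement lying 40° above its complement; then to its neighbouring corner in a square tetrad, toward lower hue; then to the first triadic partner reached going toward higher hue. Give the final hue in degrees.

+90° (square ↑): 46 + 90 = 136°
+220° (split-comp 40° ↑): 136 + 220 = 356°
−90° (square ↓): 356 − 90 = 266°
+120° (triadic ↑): 266 + 120 = 386 → 386 − 360 = 26°

26°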